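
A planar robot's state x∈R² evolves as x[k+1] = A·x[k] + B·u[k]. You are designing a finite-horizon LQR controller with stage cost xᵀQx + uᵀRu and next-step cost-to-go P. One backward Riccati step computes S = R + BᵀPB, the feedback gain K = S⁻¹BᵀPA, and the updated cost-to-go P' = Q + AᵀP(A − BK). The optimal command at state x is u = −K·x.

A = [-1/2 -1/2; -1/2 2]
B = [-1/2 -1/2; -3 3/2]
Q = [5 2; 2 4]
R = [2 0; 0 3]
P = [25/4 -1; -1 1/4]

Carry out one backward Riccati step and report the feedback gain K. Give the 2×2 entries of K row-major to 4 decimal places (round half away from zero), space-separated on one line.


0.0986 -0.0879 0.2877 0.6091

BᵀP = [-0.1250 -0.2500; -4.6250 0.8750]
S = R + BᵀPB = [2 0; 0 3] + [0.8125 -0.3125; -0.3125 3.6250] = [2.8125 -0.3125; -0.3125 6.6250]
BᵀPA = [0.1875 -0.4375; 1.8750 4.0625]
K = S⁻¹·BᵀPA = [0.0986 -0.0879; 0.2877 0.6091]
A−BK = [-0.3068 -0.2394; -0.6356 0.8228]
AᵀP(A−BK) = [0.5671 0.9370; 0.9370 2.0497]
P' = Q + AᵀP(A−BK) = [5.5671 2.9370; 2.9370 6.0497]
tr(P') = 11.6169


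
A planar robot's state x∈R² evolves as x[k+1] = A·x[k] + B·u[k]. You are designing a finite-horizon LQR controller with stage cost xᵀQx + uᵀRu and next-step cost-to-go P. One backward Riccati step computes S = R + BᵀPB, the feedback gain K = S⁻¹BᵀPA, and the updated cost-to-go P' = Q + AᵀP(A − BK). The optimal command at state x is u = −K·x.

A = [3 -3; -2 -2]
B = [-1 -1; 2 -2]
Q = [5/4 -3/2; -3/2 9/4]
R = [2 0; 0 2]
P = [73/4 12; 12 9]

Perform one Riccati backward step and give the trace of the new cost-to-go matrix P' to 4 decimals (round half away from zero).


18.3294

BᵀP = [5.7500 6.0000; -42.2500 -30.0000]
S = R + BᵀPB = [2 0; 0 2] + [6.2500 -17.7500; -17.7500 102.2500] = [8.2500 -17.7500; -17.7500 104.2500]
BᵀPA = [5.2500 -29.2500; -66.7500 186.7500]
K = S⁻¹·BᵀPA = [-1.1697 0.4872; -0.8394 1.8743]
A−BK = [0.9908 -0.6385; -1.3394 0.7743]
AᵀP(A−BK) = [6.3578 -5.6972; -5.6972 8.4716]
P' = Q + AᵀP(A−BK) = [7.6078 -7.1972; -7.1972 10.7216]
tr(P') = 18.3294


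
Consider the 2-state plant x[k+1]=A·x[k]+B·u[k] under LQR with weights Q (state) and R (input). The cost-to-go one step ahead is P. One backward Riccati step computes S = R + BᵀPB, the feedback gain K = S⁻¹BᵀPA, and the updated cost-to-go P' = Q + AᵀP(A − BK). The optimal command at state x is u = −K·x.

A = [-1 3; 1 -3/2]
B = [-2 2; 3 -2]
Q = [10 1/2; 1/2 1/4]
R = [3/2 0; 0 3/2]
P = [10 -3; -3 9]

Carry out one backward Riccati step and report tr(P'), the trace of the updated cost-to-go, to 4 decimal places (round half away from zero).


18.6154

BᵀP = [-29.0000 33.0000; 26.0000 -24.0000]
S = R + BᵀPB = [3/2 0; 0 3/2] + [157.0000 -124.0000; -124.0000 100.0000] = [158.5000 -124.0000; -124.0000 101.5000]
BᵀPA = [62.0000 -136.5000; -50.0000 114.0000]
K = S⁻¹·BᵀPA = [0.1307 0.3952; -0.3330 1.6059]
A−BK = [-0.0727 0.5785; -0.0580 0.5263]
AᵀP(A−BK) = [0.2497 -1.2044; -1.2044 8.1156]
P' = Q + AᵀP(A−BK) = [10.2497 -0.7044; -0.7044 8.3656]
tr(P') = 18.6154


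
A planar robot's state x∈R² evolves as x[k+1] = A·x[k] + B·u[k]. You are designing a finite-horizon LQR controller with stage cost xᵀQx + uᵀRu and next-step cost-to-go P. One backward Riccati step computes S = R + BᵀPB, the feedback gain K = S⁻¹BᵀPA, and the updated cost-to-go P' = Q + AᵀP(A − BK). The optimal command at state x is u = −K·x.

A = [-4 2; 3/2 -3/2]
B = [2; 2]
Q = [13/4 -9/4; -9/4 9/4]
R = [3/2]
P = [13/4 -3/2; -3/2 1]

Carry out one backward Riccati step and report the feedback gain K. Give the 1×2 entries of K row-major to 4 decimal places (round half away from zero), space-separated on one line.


-2.3846 1.3077

BᵀP = [3.5000 -1.0000]
S = R + BᵀPB = [3/2] + [5.0000] = [6.5000]
BᵀPA = [-15.5000 8.5000]
K = S⁻¹·BᵀPA = [-2.3846 1.3077]
A−BK = [0.7692 -0.6154; 6.2692 -4.1154]
AᵀP(A−BK) = [35.2885 -21.4808; -21.4808 13.1346]
P' = Q + AᵀP(A−BK) = [38.5385 -23.7308; -23.7308 15.3846]
tr(P') = 53.9231


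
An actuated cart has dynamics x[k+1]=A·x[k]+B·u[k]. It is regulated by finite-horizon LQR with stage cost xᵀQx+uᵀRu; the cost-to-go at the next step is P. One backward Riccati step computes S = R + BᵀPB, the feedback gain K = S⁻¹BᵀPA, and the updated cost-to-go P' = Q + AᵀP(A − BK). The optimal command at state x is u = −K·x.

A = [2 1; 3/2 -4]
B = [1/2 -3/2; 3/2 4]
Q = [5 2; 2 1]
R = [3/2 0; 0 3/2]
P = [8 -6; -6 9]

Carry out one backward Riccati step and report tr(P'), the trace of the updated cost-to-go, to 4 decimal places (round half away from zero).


13.1438

BᵀP = [-5.0000 10.5000; -36.0000 45.0000]
S = R + BᵀPB = [3/2 0; 0 3/2] + [13.2500 49.5000; 49.5000 234.0000] = [14.7500 49.5000; 49.5000 235.5000]
BᵀPA = [5.7500 -47.0000; -4.5000 -216.0000]
K = S⁻¹·BᵀPA = [1.5409 -0.3679; -0.3430 -0.8399]
A−BK = [0.7151 -0.0759; 0.5606 -0.0887]
AᵀP(A−BK) = [5.8466 -0.6640; -0.6640 1.2972]
P' = Q + AᵀP(A−BK) = [10.8466 1.3360; 1.3360 2.2972]
tr(P') = 13.1438


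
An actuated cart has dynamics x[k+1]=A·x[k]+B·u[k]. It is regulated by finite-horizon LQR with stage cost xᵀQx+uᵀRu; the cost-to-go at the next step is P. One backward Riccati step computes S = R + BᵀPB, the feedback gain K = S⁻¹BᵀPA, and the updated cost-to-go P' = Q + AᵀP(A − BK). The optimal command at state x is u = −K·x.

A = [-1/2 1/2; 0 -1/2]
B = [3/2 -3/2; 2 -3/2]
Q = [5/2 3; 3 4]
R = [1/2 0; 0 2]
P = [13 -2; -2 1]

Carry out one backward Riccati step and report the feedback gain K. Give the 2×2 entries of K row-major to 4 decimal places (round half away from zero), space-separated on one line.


BᵀP = [15.5000 -1.0000; -16.5000 1.5000]
S = R + BᵀPB = [1/2 0; 0 2] + [21.2500 -21.7500; -21.7500 22.5000] = [21.7500 -21.7500; -21.7500 24.5000]
BᵀPA = [-7.7500 8.2500; 8.2500 -9.0000]
K = S⁻¹·BᵀPA = [-0.1745 0.1066; 0.1818 -0.2727]
A−BK = [0.0345 -0.0690; 0.6217 -1.1223]
AᵀP(A−BK) = [0.3976 -0.6740; -0.6740 1.1661]
P' = Q + AᵀP(A−BK) = [2.8976 2.3260; 2.3260 5.1661]
tr(P') = 8.0637

-0.1745 0.1066 0.1818 -0.2727


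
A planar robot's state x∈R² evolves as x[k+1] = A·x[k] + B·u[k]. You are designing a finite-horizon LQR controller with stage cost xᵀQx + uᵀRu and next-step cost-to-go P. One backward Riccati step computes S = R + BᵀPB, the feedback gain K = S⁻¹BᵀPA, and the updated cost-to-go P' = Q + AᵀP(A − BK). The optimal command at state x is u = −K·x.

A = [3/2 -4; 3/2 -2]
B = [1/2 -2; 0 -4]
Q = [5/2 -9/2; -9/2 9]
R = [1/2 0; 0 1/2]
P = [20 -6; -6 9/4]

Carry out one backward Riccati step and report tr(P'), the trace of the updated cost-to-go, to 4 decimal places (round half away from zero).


27.0804

BᵀP = [10.0000 -3.0000; -16.0000 3.0000]
S = R + BᵀPB = [1/2 0; 0 1/2] + [5.0000 -8.0000; -8.0000 20.0000] = [5.5000 -8.0000; -8.0000 20.5000]
BᵀPA = [10.5000 -34.0000; -19.5000 58.0000]
K = S⁻¹·BᵀPA = [1.2154 -4.7795; -0.4769 0.9641]
A−BK = [-0.0615 0.3179; -0.4077 1.8564]
AᵀP(A−BK) = [1.0010 -3.7654; -3.7654 14.5795]
P' = Q + AᵀP(A−BK) = [3.5010 -8.2654; -8.2654 23.5795]
tr(P') = 27.0804


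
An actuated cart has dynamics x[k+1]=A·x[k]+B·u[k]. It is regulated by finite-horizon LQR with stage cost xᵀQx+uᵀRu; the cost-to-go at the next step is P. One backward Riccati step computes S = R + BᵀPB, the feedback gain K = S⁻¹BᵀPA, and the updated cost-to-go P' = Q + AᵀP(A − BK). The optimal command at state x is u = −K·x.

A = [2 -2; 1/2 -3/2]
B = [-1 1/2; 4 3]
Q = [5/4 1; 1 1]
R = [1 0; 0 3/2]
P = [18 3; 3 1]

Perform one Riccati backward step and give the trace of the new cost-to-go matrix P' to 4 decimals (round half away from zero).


13.5952

BᵀP = [-6.0000 1.0000; 18.0000 4.5000]
S = R + BᵀPB = [1 0; 0 3/2] + [10.0000 0.0000; 0.0000 22.5000] = [11.0000 0.0000; 0.0000 24.0000]
BᵀPA = [-11.5000 10.5000; 38.2500 -42.7500]
K = S⁻¹·BᵀPA = [-1.0455 0.9545; 1.5938 -1.7813]
A−BK = [0.1577 -0.1548; -0.0994 0.0256]
AᵀP(A−BK) = [5.2663 -5.6399; -5.6399 6.0788]
P' = Q + AᵀP(A−BK) = [6.5163 -4.6399; -4.6399 7.0788]
tr(P') = 13.5952


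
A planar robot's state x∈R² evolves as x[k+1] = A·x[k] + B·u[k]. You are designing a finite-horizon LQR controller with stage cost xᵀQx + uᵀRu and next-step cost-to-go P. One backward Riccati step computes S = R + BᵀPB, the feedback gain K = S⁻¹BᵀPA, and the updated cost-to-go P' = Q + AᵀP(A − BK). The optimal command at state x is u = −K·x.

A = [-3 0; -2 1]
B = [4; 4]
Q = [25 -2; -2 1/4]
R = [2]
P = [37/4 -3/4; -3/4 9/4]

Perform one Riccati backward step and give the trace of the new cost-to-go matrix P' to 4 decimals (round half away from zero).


30.3056

BᵀP = [34.0000 6.0000]
S = R + BᵀPB = [2] + [160.0000] = [162.0000]
BᵀPA = [-114.0000 6.0000]
K = S⁻¹·BᵀPA = [-0.7037 0.0370]
A−BK = [-0.1852 -0.1481; 0.8148 0.8519]
AᵀP(A−BK) = [3.0278 1.9722; 1.9722 2.0278]
P' = Q + AᵀP(A−BK) = [28.0278 -0.0278; -0.0278 2.2778]
tr(P') = 30.3056


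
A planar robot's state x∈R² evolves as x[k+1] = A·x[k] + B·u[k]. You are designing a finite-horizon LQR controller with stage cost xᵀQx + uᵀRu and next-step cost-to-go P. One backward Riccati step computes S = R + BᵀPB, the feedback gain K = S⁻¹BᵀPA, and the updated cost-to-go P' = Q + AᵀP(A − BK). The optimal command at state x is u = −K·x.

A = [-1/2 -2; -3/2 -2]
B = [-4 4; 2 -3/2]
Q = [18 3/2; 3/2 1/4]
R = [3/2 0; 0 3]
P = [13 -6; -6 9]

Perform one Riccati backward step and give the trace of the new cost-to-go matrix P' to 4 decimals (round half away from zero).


BᵀP = [-64.0000 42.0000; 61.0000 -37.5000]
S = R + BᵀPB = [3/2 0; 0 3] + [340.0000 -319.0000; -319.0000 300.2500] = [341.5000 -319.0000; -319.0000 303.2500]
BᵀPA = [-31.0000 44.0000; 25.7500 -47.0000]
K = S⁻¹·BᵀPA = [-0.6596 -0.9172; -0.6089 -1.1199]
A−BK = [-0.7026 -1.1895; -1.0942 -1.8453]
AᵀP(A−BK) = [9.7328 16.4021; 16.4021 27.7248]
P' = Q + AᵀP(A−BK) = [27.7328 17.9021; 17.9021 27.9748]
tr(P') = 55.7076

55.7076


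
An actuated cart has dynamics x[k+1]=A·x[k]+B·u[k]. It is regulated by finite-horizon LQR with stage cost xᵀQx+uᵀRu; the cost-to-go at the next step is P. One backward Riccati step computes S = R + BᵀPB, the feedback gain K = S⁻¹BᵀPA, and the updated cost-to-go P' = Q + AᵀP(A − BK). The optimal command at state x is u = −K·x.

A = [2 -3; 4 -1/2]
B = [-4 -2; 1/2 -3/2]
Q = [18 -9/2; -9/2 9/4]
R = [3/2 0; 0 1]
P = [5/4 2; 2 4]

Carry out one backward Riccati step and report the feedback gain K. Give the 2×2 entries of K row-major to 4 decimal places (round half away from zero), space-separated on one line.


0.0293 0.3854 -1.9073 0.5537

BᵀP = [-4.0000 -6.0000; -5.5000 -10.0000]
S = R + BᵀPB = [3/2 0; 0 1] + [13.0000 17.0000; 17.0000 26.0000] = [14.5000 17.0000; 17.0000 27.0000]
BᵀPA = [-32.0000 15.0000; -51.0000 21.5000]
K = S⁻¹·BᵀPA = [0.0293 0.3854; -1.9073 0.5537]
A−BK = [-1.6976 -0.3512; 1.1244 0.1378]
AᵀP(A−BK) = [4.6634 -0.9317; -0.9317 0.5659]
P' = Q + AᵀP(A−BK) = [22.6634 -5.4317; -5.4317 2.8159]
tr(P') = 25.4793


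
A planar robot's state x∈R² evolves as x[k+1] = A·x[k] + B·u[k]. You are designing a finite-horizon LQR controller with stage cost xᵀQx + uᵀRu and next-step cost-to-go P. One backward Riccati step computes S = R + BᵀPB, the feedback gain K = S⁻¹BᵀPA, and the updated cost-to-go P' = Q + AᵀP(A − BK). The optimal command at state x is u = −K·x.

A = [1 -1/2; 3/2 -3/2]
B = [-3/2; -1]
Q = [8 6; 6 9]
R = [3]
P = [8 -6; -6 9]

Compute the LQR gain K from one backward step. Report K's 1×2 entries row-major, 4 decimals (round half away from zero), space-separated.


-0.5000 0.2500

BᵀP = [-6.0000 0.0000]
S = R + BᵀPB = [3] + [9.0000] = [12.0000]
BᵀPA = [-6.0000 3.0000]
K = S⁻¹·BᵀPA = [-0.5000 0.2500]
A−BK = [0.2500 -0.1250; 1.0000 -1.2500]
AᵀP(A−BK) = [7.2500 -9.2500; -9.2500 12.5000]
P' = Q + AᵀP(A−BK) = [15.2500 -3.2500; -3.2500 21.5000]
tr(P') = 36.7500


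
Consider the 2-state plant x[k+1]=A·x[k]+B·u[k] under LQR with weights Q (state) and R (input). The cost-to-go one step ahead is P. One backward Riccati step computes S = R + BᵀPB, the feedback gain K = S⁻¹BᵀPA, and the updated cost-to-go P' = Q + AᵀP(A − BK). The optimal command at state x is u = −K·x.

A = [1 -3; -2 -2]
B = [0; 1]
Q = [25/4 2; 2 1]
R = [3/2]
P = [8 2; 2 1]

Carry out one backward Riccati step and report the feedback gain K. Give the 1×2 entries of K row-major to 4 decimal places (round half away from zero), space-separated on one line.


0.0000 -3.2000

BᵀP = [2.0000 1.0000]
S = R + BᵀPB = [3/2] + [1.0000] = [2.5000]
BᵀPA = [0.0000 -8.0000]
K = S⁻¹·BᵀPA = [0.0000 -3.2000]
A−BK = [1.0000 -3.0000; -2.0000 1.2000]
AᵀP(A−BK) = [4.0000 -12.0000; -12.0000 74.4000]
P' = Q + AᵀP(A−BK) = [10.2500 -10.0000; -10.0000 75.4000]
tr(P') = 85.6500


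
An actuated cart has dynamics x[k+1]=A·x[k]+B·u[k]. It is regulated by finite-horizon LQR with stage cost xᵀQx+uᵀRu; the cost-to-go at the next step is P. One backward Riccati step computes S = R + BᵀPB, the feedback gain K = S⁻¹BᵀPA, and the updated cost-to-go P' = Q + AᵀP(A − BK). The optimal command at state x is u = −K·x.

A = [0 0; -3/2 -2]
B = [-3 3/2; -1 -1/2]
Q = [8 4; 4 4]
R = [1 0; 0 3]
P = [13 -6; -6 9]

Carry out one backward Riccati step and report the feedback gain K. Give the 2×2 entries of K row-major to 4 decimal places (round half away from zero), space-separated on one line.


0.4856 0.6475 1.0683 1.4245

BᵀP = [-33.0000 9.0000; 22.5000 -13.5000]
S = R + BᵀPB = [1 0; 0 3] + [90.0000 -54.0000; -54.0000 40.5000] = [91.0000 -54.0000; -54.0000 43.5000]
BᵀPA = [-13.5000 -18.0000; 20.2500 27.0000]
K = S⁻¹·BᵀPA = [0.4856 0.6475; 1.0683 1.4245]
A−BK = [-0.1457 -0.1942; -0.4802 -0.6403]
AᵀP(A−BK) = [5.1718 6.8957; 6.8957 9.1942]
P' = Q + AᵀP(A−BK) = [13.1718 10.8957; 10.8957 13.1942]
tr(P') = 26.3660


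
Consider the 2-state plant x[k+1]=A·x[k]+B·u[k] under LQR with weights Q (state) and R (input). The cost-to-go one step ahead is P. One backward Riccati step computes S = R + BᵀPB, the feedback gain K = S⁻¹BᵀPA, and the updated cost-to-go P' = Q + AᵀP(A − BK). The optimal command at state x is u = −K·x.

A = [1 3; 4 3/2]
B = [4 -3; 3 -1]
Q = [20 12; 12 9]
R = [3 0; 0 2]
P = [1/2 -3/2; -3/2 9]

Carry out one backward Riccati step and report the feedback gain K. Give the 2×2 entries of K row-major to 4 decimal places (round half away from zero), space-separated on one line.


BᵀP = [-2.5000 21.0000; 0.0000 -4.5000]
S = R + BᵀPB = [3 0; 0 2] + [53.0000 -13.5000; -13.5000 4.5000] = [56.0000 -13.5000; -13.5000 6.5000]
BᵀPA = [81.5000 24.0000; -18.0000 -6.7500]
K = S⁻¹·BᵀPA = [1.5777 0.3569; 0.5076 -0.2971]
A−BK = [-3.7882 0.6809; -0.2256 0.1320]
AᵀP(A−BK) = [13.0523 0.8109; 0.8109 0.6778]
P' = Q + AᵀP(A−BK) = [33.0523 12.8109; 12.8109 9.6778]
tr(P') = 42.7301

1.5777 0.3569 0.5076 -0.2971


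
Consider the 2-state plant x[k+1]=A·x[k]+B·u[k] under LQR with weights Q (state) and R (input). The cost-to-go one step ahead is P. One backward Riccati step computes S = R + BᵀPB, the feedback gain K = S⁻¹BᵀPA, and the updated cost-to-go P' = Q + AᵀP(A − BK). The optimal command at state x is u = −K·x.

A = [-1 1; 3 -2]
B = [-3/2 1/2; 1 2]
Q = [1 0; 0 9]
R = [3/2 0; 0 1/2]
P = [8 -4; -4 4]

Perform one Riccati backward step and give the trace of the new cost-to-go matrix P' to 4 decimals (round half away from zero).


BᵀP = [-16.0000 10.0000; -4.0000 6.0000]
S = R + BᵀPB = [3/2 0; 0 1/2] + [34.0000 12.0000; 12.0000 10.0000] = [35.5000 12.0000; 12.0000 10.5000]
BᵀPA = [46.0000 -36.0000; 22.0000 -16.0000]
K = S⁻¹·BᵀPA = [0.9574 -0.8131; 1.0011 -0.5945]
A−BK = [-0.0645 0.0776; 0.0404 0.0022]
AᵀP(A−BK) = [1.9366 -1.5169; -1.5169 1.2153]
P' = Q + AᵀP(A−BK) = [2.9366 -1.5169; -1.5169 10.2153]
tr(P') = 13.1519

13.1519


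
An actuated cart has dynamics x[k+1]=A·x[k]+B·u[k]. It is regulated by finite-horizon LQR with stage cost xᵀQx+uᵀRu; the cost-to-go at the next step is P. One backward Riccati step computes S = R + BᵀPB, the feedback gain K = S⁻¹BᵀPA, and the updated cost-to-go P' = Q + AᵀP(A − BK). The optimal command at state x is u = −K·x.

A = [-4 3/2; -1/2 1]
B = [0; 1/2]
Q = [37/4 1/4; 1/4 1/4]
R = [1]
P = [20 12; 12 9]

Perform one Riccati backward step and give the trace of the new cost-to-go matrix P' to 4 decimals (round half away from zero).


201.6538

BᵀP = [6.0000 4.5000]
S = R + BᵀPB = [1] + [2.2500] = [3.2500]
BᵀPA = [-26.2500 13.5000]
K = S⁻¹·BᵀPA = [-8.0769 4.1538]
A−BK = [-4.0000 1.5000; 3.5385 -1.0769]
AᵀP(A−BK) = [158.2308 -72.4615; -72.4615 33.9231]
P' = Q + AᵀP(A−BK) = [167.4808 -72.2115; -72.2115 34.1731]
tr(P') = 201.6538


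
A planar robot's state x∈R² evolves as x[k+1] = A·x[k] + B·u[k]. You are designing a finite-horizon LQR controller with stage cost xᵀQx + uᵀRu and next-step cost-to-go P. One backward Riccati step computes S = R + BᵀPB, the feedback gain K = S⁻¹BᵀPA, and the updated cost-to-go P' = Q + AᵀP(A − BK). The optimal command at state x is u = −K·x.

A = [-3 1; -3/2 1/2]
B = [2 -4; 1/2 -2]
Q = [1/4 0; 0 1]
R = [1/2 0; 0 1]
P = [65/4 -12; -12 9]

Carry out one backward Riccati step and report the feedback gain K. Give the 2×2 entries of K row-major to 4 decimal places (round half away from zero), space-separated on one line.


BᵀP = [26.5000 -19.5000; -41.0000 30.0000]
S = R + BᵀPB = [1/2 0; 0 1] + [43.2500 -67.0000; -67.0000 104.0000] = [43.7500 -67.0000; -67.0000 105.0000]
BᵀPA = [-50.2500 16.7500; 78.0000 -26.0000]
K = S⁻¹·BᵀPA = [-0.4797 0.1599; 0.4368 -0.1456]
A−BK = [-0.2936 0.0979; -0.3866 0.1289]
AᵀP(A−BK) = [0.3276 -0.1092; -0.1092 0.0364]
P' = Q + AᵀP(A−BK) = [0.5776 -0.1092; -0.1092 1.0364]
tr(P') = 1.6140

-0.4797 0.1599 0.4368 -0.1456


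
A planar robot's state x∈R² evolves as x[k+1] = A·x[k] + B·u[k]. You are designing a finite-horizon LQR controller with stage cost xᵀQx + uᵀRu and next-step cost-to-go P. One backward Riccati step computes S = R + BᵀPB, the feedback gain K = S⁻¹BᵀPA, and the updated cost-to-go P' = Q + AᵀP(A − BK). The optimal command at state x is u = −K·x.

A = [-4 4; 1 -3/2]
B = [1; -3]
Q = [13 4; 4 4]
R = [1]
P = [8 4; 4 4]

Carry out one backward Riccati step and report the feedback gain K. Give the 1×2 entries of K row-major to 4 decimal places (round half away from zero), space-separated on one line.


0.3810 -0.1905

BᵀP = [-4.0000 -8.0000]
S = R + BᵀPB = [1] + [20.0000] = [21.0000]
BᵀPA = [8.0000 -4.0000]
K = S⁻¹·BᵀPA = [0.3810 -0.1905]
A−BK = [-4.3810 4.1905; 2.1429 -2.0714]
AᵀP(A−BK) = [96.9524 -92.4762; -92.4762 88.2381]
P' = Q + AᵀP(A−BK) = [109.9524 -88.4762; -88.4762 92.2381]
tr(P') = 202.1905


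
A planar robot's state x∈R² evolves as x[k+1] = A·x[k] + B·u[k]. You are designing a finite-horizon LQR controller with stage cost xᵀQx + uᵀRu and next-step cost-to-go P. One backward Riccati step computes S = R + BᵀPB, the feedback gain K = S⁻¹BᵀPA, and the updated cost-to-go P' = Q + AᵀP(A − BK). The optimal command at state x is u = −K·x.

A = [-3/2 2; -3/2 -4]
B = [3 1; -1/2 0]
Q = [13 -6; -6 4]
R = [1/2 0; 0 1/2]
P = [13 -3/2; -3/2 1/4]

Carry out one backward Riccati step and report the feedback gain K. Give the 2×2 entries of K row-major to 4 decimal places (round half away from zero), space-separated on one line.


-0.3776 0.7524 -0.1660 0.1549

BᵀP = [39.7500 -4.6250; 13.0000 -1.5000]
S = R + BᵀPB = [1/2 0; 0 1/2] + [121.5625 39.7500; 39.7500 13.0000] = [122.0625 39.7500; 39.7500 13.5000]
BᵀPA = [-52.6875 98.0000; -17.2500 32.0000]
K = S⁻¹·BᵀPA = [-0.3776 0.7524; -0.1660 0.1549]
A−BK = [-0.2012 -0.4122; -1.6888 -3.6238]
AᵀP(A−BK) = [0.3050 0.3154; 0.3154 1.3057]
P' = Q + AᵀP(A−BK) = [13.3050 -5.6846; -5.6846 5.3057]
tr(P') = 18.6107


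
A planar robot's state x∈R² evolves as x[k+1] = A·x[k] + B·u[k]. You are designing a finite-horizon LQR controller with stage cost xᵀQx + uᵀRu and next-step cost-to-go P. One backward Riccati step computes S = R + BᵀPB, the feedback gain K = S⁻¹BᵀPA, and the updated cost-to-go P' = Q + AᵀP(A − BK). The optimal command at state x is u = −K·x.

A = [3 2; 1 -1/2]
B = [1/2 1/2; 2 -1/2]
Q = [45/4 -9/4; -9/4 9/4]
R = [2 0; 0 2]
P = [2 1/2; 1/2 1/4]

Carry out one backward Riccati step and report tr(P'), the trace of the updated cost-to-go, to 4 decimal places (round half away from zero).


27.4470

BᵀP = [2.0000 0.7500; 0.7500 0.1250]
S = R + BᵀPB = [2 0; 0 2] + [2.5000 0.6250; 0.6250 0.3125] = [4.5000 0.6250; 0.6250 2.3125]
BᵀPA = [6.7500 3.6250; 2.3750 1.4375]
K = S⁻¹·BᵀPA = [1.4103 0.7473; 0.6459 0.4197]
A−BK = [1.9719 1.4165; -1.4977 -1.7847]
AᵀP(A−BK) = [10.1966 6.0842; 6.0842 3.7504]
P' = Q + AᵀP(A−BK) = [21.4466 3.8342; 3.8342 6.0004]
tr(P') = 27.4470


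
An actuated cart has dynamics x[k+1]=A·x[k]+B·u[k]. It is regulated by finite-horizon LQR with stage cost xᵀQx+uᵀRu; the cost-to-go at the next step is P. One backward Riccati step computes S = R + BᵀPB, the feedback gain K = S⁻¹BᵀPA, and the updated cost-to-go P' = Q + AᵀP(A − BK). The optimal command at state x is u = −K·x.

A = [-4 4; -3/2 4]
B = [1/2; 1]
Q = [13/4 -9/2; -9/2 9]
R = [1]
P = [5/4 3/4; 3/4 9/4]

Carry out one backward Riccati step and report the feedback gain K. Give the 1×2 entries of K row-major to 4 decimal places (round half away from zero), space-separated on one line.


BᵀP = [1.3750 2.6250]
S = R + BᵀPB = [1] + [3.3125] = [4.3125]
BᵀPA = [-9.4375 16.0000]
K = S⁻¹·BᵀPA = [-2.1884 3.7101]
A−BK = [-2.9058 2.1449; 0.6884 0.2899]
AᵀP(A−BK) = [13.4094 -14.9855; -14.9855 20.6377]
P' = Q + AᵀP(A−BK) = [16.6594 -19.4855; -19.4855 29.6377]
tr(P') = 46.2971

-2.1884 3.7101


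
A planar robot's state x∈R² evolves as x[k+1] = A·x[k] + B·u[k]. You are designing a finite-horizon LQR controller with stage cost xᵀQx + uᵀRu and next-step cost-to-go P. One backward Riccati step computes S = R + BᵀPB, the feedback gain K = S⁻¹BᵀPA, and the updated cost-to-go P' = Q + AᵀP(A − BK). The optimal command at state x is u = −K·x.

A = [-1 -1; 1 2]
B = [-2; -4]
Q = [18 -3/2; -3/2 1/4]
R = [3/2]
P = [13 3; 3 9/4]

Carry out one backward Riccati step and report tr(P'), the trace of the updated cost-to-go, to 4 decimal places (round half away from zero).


BᵀP = [-38.0000 -15.0000]
S = R + BᵀPB = [3/2] + [136.0000] = [137.5000]
BᵀPA = [23.0000 8.0000]
K = S⁻¹·BᵀPA = [0.1673 0.0582]
A−BK = [-0.6655 -0.8836; 1.6691 2.2327]
AᵀP(A−BK) = [5.4027 7.1618; 7.1618 9.5345]
P' = Q + AᵀP(A−BK) = [23.4027 5.6618; 5.6618 9.7845]
tr(P') = 33.1873

33.1873


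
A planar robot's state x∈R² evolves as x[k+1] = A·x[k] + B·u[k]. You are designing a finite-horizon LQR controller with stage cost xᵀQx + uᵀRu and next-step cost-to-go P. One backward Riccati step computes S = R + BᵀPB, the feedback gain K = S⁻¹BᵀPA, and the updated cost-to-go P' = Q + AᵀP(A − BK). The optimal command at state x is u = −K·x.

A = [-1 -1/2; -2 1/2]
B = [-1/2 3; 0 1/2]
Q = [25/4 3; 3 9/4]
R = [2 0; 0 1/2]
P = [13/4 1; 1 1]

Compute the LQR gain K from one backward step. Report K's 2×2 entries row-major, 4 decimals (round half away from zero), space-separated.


-0.0268 0.0190 -0.5269 -0.0993

BᵀP = [-1.6250 -0.5000; 10.2500 3.5000]
S = R + BᵀPB = [2 0; 0 1/2] + [0.8125 -5.1250; -5.1250 32.5000] = [2.8125 -5.1250; -5.1250 33.0000]
BᵀPA = [2.6250 0.5625; -17.2500 -3.3750]
K = S⁻¹·BᵀPA = [-0.0268 0.0190; -0.5269 -0.0993]
A−BK = [0.5673 -0.1925; -1.7366 0.5497]
AᵀP(A−BK) = [2.2315 -0.6382; -0.6382 0.2166]
P' = Q + AᵀP(A−BK) = [8.4815 2.3618; 2.3618 2.4666]
tr(P') = 10.9481


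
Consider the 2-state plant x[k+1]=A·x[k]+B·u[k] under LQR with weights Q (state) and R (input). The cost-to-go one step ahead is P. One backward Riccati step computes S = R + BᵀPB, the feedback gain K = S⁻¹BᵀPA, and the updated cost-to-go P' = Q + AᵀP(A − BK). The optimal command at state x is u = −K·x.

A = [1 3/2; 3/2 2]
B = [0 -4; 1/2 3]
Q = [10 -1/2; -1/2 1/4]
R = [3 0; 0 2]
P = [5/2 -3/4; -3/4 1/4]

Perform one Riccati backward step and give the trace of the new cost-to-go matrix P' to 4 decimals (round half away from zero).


BᵀP = [-0.3750 0.1250; -12.2500 3.7500]
S = R + BᵀPB = [3 0; 0 2] + [0.0625 1.8750; 1.8750 60.2500] = [3.0625 1.8750; 1.8750 62.2500]
BᵀPA = [-0.1875 -0.3125; -6.6250 -10.8750]
K = S⁻¹·BᵀPA = [0.0040 0.0050; -0.1065 -0.1748]
A−BK = [0.5738 0.8006; 1.8176 2.5220]
AᵀP(A−BK) = [0.1074 0.1551; 0.1551 0.2251]
P' = Q + AᵀP(A−BK) = [10.1074 -0.3449; -0.3449 0.4751]
tr(P') = 10.5825

10.5825


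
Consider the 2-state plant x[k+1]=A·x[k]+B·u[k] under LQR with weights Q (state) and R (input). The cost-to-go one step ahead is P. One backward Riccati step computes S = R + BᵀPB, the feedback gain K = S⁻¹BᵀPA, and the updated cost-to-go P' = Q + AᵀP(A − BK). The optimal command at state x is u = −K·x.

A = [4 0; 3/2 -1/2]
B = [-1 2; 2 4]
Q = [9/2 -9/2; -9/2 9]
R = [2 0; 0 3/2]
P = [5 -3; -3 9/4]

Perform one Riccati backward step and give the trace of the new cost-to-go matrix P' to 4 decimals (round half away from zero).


BᵀP = [-11.0000 7.5000; -2.0000 3.0000]
S = R + BᵀPB = [2 0; 0 3/2] + [26.0000 8.0000; 8.0000 8.0000] = [28.0000 8.0000; 8.0000 9.5000]
BᵀPA = [-32.7500 -3.7500; -3.5000 -1.5000]
K = S⁻¹·BᵀPA = [-1.4016 -0.1170; 0.8119 -0.0594]
A−BK = [0.9746 0.0019; 1.0557 -0.0285]
AᵀP(A−BK) = [6.0014 0.2743; 0.2743 0.0348]
P' = Q + AᵀP(A−BK) = [10.5014 -4.2257; -4.2257 9.0348]
tr(P') = 19.5362

19.5362


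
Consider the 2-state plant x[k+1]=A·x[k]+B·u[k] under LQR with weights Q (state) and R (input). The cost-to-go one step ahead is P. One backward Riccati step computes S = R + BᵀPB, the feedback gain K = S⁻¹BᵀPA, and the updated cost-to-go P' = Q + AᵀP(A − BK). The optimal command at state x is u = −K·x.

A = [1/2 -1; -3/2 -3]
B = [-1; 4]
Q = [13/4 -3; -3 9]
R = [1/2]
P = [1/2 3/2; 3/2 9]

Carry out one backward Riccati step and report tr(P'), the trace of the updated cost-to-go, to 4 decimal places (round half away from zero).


BᵀP = [5.5000 34.5000]
S = R + BᵀPB = [1/2] + [132.5000] = [133.0000]
BᵀPA = [-49.0000 -109.0000]
K = S⁻¹·BᵀPA = [-0.3684 -0.8195]
A−BK = [0.1316 -1.8195; -0.0263 0.2782]
AᵀP(A−BK) = [0.0724 0.0921; 0.0921 1.1692]
P' = Q + AᵀP(A−BK) = [3.3224 -2.9079; -2.9079 10.1692]
tr(P') = 13.4915

13.4915


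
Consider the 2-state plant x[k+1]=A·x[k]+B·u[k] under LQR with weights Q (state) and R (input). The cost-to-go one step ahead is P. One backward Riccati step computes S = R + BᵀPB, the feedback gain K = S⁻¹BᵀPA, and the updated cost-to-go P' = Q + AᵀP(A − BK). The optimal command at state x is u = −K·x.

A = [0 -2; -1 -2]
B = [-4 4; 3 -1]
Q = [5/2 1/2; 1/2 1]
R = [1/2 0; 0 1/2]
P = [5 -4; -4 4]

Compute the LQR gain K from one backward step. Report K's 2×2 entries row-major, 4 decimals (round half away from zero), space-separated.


BᵀP = [-32.0000 28.0000; 24.0000 -20.0000]
S = R + BᵀPB = [1/2 0; 0 1/2] + [212.0000 -156.0000; -156.0000 116.0000] = [212.5000 -156.0000; -156.0000 116.5000]
BᵀPA = [-28.0000 8.0000; 20.0000 -8.0000]
K = S⁻¹·BᵀPA = [-0.3379 -0.7519; -0.2808 -1.0756]
A−BK = [-0.2284 -0.7055; -0.2671 -0.8198]
AᵀP(A−BK) = [0.1547 0.4569; 0.4569 1.4111]
P' = Q + AᵀP(A−BK) = [2.6547 0.9569; 0.9569 2.4111]
tr(P') = 5.0657

-0.3379 -0.7519 -0.2808 -1.0756


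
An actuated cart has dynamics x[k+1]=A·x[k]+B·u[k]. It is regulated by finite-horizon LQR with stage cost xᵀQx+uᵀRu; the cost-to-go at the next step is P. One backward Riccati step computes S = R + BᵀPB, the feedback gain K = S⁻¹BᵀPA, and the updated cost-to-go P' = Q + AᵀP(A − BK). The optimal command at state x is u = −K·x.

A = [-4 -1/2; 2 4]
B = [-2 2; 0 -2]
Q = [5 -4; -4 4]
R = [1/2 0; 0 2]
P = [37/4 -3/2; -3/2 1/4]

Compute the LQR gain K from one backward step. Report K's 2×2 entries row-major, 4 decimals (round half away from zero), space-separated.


1.5941 0.4035 -0.4703 -0.1423

BᵀP = [-18.5000 3.0000; 21.5000 -3.5000]
S = R + BᵀPB = [1/2 0; 0 2] + [37.0000 -43.0000; -43.0000 50.0000] = [37.5000 -43.0000; -43.0000 52.0000]
BᵀPA = [80.0000 21.2500; -93.0000 -24.7500]
K = S⁻¹·BᵀPA = [1.5941 0.4035; -0.4703 -0.1423]
A−BK = [0.1287 0.5916; 1.0594 3.7153]
AᵀP(A−BK) = [1.7376 0.4864; 0.4864 0.2163]
P' = Q + AᵀP(A−BK) = [6.7376 -3.5136; -3.5136 4.2163]
tr(P') = 10.9539


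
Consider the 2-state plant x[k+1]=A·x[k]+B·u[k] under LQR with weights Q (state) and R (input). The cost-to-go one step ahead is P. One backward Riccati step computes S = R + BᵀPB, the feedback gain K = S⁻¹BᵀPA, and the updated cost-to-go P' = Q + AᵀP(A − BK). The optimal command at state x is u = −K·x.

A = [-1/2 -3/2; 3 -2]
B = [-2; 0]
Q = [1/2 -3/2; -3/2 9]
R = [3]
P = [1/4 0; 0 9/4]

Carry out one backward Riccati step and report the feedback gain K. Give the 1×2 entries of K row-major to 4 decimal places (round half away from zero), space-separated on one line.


BᵀP = [-0.5000 0.0000]
S = R + BᵀPB = [3] + [1.0000] = [4.0000]
BᵀPA = [0.2500 0.7500]
K = S⁻¹·BᵀPA = [0.0625 0.1875]
A−BK = [-0.3750 -1.1250; 3.0000 -2.0000]
AᵀP(A−BK) = [20.2969 -13.3594; -13.3594 9.4219]
P' = Q + AᵀP(A−BK) = [20.7969 -14.8594; -14.8594 18.4219]
tr(P') = 39.2188

0.0625 0.1875


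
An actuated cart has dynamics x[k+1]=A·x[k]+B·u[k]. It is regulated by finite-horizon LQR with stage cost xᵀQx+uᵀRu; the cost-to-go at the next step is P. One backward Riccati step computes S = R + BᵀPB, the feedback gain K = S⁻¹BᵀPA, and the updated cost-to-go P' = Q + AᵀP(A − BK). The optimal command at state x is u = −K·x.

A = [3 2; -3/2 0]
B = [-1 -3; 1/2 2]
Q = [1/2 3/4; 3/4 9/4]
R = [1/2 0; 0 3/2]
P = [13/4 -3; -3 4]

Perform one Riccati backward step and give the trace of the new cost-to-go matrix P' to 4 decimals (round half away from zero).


4.6502

BᵀP = [-4.7500 5.0000; -15.7500 17.0000]
S = R + BᵀPB = [1/2 0; 0 3/2] + [7.2500 24.2500; 24.2500 81.2500] = [7.7500 24.2500; 24.2500 82.7500]
BᵀPA = [-21.7500 -9.5000; -72.7500 -31.5000]
K = S⁻¹·BᵀPA = [-0.6690 -0.4178; -0.6831 -0.2582]
A−BK = [0.2817 0.8075; 0.2007 0.7254]
AᵀP(A−BK) = [1.0035 0.6268; 0.6268 0.8967]
P' = Q + AᵀP(A−BK) = [1.5035 1.3768; 1.3768 3.1467]
tr(P') = 4.6502


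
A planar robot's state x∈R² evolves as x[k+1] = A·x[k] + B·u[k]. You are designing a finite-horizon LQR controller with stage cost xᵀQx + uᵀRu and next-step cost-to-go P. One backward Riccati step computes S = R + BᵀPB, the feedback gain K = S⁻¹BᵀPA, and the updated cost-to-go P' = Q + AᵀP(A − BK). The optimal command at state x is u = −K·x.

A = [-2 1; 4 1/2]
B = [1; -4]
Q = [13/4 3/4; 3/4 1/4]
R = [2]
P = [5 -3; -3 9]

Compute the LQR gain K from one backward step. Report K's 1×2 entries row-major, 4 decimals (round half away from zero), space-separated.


BᵀP = [17.0000 -39.0000]
S = R + BᵀPB = [2] + [173.0000] = [175.0000]
BᵀPA = [-190.0000 -2.5000]
K = S⁻¹·BᵀPA = [-1.0857 -0.0143]
A−BK = [-0.9143 1.0143; -0.3429 0.4429]
AᵀP(A−BK) = [5.7143 -3.7143; -3.7143 4.2143]
P' = Q + AᵀP(A−BK) = [8.9643 -2.9643; -2.9643 4.4643]
tr(P') = 13.4286

-1.0857 -0.0143


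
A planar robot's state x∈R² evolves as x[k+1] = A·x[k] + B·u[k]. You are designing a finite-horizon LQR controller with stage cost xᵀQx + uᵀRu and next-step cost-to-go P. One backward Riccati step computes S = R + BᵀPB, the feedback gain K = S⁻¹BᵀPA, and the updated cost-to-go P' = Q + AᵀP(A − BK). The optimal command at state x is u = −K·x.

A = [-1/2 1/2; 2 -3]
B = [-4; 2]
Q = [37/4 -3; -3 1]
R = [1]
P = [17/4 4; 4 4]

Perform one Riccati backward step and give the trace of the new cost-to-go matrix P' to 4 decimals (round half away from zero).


BᵀP = [-9.0000 -8.0000]
S = R + BᵀPB = [1] + [20.0000] = [21.0000]
BᵀPA = [-11.5000 19.5000]
K = S⁻¹·BᵀPA = [-0.5476 0.9286]
A−BK = [-2.6905 4.2143; 3.0952 -4.8571]
AᵀP(A−BK) = [2.7649 -4.3839; -4.3839 6.9554]
P' = Q + AᵀP(A−BK) = [12.0149 -7.3839; -7.3839 7.9554]
tr(P') = 19.9702

19.9702


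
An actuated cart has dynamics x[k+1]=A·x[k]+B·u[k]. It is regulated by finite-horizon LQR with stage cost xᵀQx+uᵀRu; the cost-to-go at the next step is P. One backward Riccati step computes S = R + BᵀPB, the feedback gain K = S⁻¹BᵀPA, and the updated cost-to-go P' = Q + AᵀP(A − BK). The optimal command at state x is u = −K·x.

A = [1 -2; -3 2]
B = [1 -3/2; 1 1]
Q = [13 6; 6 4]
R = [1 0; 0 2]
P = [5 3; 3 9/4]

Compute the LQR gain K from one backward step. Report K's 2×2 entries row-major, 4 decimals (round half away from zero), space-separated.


-0.7477 -0.1142 -0.4303 0.5737

BᵀP = [8.0000 5.2500; -4.5000 -2.2500]
S = R + BᵀPB = [1 0; 0 2] + [13.2500 -6.7500; -6.7500 4.5000] = [14.2500 -6.7500; -6.7500 6.5000]
BᵀPA = [-7.7500 -5.5000; 2.2500 4.5000]
K = S⁻¹·BᵀPA = [-0.7477 -0.1142; -0.4303 0.5737]
A−BK = [1.1023 -1.0252; -1.8220 1.5405]
AᵀP(A−BK) = [2.4236 -1.6760; -1.6760 1.7902]
P' = Q + AᵀP(A−BK) = [15.4236 4.3240; 4.3240 5.7902]
tr(P') = 21.2138


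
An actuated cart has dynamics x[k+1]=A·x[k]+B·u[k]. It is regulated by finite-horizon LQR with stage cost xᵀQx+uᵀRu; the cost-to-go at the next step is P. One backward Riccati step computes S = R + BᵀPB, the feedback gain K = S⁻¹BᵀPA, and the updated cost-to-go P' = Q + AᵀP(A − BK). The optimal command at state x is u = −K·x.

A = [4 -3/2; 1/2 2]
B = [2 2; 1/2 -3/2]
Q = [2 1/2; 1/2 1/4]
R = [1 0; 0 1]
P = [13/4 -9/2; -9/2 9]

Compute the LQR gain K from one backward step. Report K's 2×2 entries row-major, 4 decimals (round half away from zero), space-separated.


1.2612 0.2252 0.3676 -1.1152

BᵀP = [4.2500 -4.5000; 13.2500 -22.5000]
S = R + BᵀPB = [1 0; 0 1] + [6.2500 15.2500; 15.2500 60.2500] = [7.2500 15.2500; 15.2500 61.2500]
BᵀPA = [14.7500 -15.3750; 41.7500 -64.8750]
K = S⁻¹·BᵀPA = [1.2612 0.2252; 0.3676 -1.1152]
A−BK = [0.7423 0.2801; 0.4208 0.2145]
AᵀP(A−BK) = [2.2991 0.1152; 0.1152 1.4229]
P' = Q + AᵀP(A−BK) = [4.2991 0.6152; 0.6152 1.6729]
tr(P') = 5.9719


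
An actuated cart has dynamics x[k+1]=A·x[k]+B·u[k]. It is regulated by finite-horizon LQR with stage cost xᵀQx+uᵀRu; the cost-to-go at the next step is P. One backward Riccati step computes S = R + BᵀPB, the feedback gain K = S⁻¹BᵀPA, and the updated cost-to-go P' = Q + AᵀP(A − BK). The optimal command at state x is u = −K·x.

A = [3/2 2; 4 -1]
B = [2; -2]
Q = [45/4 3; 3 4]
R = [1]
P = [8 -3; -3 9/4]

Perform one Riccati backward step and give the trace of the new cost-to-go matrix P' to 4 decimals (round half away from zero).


33.2689

BᵀP = [22.0000 -10.5000]
S = R + BᵀPB = [1] + [65.0000] = [66.0000]
BᵀPA = [-9.0000 54.5000]
K = S⁻¹·BᵀPA = [-0.1364 0.8258]
A−BK = [1.7727 0.3485; 3.7273 0.6515]
AᵀP(A−BK) = [16.7727 2.9318; 2.9318 1.2462]
P' = Q + AᵀP(A−BK) = [28.0227 5.9318; 5.9318 5.2462]
tr(P') = 33.2689


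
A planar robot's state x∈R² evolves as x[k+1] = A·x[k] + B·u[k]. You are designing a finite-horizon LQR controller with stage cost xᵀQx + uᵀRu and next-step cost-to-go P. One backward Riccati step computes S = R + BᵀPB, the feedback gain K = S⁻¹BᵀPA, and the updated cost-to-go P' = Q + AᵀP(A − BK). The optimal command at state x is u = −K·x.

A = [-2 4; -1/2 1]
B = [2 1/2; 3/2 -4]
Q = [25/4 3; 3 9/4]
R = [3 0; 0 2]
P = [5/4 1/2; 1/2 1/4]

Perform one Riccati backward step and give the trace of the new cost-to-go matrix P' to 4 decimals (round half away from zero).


15.6220

BᵀP = [3.2500 1.3750; -1.3750 -0.7500]
S = R + BᵀPB = [3 0; 0 2] + [8.5625 -3.8750; -3.8750 2.3125] = [11.5625 -3.8750; -3.8750 4.3125]
BᵀPA = [-7.1875 14.3750; 3.1250 -6.2500]
K = S⁻¹·BᵀPA = [-0.5420 1.0840; 0.2376 -0.4753]
A−BK = [-1.0349 2.0697; 1.2635 -2.5271]
AᵀP(A−BK) = [1.4244 -2.8488; -2.8488 5.6976]
P' = Q + AᵀP(A−BK) = [7.6744 0.1512; 0.1512 7.9476]
tr(P') = 15.6220


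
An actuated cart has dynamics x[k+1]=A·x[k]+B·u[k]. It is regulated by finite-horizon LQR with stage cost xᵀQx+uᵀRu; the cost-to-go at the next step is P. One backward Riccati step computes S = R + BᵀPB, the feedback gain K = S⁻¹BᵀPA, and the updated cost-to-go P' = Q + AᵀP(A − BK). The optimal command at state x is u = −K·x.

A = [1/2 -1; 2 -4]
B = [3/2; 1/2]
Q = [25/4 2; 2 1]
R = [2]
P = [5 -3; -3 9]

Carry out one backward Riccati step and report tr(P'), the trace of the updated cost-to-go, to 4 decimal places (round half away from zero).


BᵀP = [6.0000 0.0000]
S = R + BᵀPB = [2] + [9.0000] = [11.0000]
BᵀPA = [3.0000 -6.0000]
K = S⁻¹·BᵀPA = [0.2727 -0.5455]
A−BK = [0.0909 -0.1818; 1.8636 -3.7273]
AᵀP(A−BK) = [30.4318 -60.8636; -60.8636 121.7273]
P' = Q + AᵀP(A−BK) = [36.6818 -58.8636; -58.8636 122.7273]
tr(P') = 159.4091

159.4091


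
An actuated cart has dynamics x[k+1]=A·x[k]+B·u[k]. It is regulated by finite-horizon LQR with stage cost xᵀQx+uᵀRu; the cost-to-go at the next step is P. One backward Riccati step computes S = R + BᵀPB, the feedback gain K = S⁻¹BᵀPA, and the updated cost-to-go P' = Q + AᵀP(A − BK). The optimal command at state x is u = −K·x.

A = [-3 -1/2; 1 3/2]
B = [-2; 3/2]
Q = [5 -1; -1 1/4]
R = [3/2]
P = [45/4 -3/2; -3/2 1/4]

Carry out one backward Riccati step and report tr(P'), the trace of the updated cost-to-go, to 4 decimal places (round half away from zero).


8.4705

BᵀP = [-24.7500 3.3750]
S = R + BᵀPB = [3/2] + [54.5625] = [56.0625]
BᵀPA = [77.6250 17.4375]
K = S⁻¹·BᵀPA = [1.3846 0.3110]
A−BK = [-0.2308 0.1221; -1.0769 1.0334]
AᵀP(A−BK) = [3.0192 0.6058; 0.6058 0.2013]
P' = Q + AᵀP(A−BK) = [8.0192 -0.3942; -0.3942 0.4513]
tr(P') = 8.4705


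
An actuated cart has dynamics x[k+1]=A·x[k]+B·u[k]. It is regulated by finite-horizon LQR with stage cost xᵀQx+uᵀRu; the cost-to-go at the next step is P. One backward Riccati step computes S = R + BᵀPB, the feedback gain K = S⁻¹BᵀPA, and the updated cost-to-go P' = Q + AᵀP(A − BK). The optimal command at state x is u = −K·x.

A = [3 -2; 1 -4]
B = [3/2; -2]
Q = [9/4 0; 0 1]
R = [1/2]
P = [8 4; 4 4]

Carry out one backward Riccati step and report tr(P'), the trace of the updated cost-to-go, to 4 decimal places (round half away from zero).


253.7262

BᵀP = [4.0000 -2.0000]
S = R + BᵀPB = [1/2] + [10.0000] = [10.5000]
BᵀPA = [10.0000 0.0000]
K = S⁻¹·BᵀPA = [0.9524 0.0000]
A−BK = [1.5714 -2.0000; 2.9048 -4.0000]
AᵀP(A−BK) = [90.4762 -120.0000; -120.0000 160.0000]
P' = Q + AᵀP(A−BK) = [92.7262 -120.0000; -120.0000 161.0000]
tr(P') = 253.7262


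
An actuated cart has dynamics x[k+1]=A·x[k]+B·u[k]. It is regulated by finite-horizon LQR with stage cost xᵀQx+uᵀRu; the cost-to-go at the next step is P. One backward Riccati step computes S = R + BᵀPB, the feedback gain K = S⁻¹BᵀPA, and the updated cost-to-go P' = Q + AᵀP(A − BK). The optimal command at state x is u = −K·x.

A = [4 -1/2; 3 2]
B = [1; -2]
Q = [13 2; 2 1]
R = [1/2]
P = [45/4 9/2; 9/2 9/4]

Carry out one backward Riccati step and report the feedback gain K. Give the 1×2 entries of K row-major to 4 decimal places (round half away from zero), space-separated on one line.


BᵀP = [2.2500 0.0000]
S = R + BᵀPB = [1/2] + [2.2500] = [2.7500]
BᵀPA = [9.0000 -1.1250]
K = S⁻¹·BᵀPA = [3.2727 -0.4091]
A−BK = [0.7273 -0.0909; 9.5455 1.1818]
AᵀP(A−BK) = [278.7955 23.9318; 23.9318 2.3523]
P' = Q + AᵀP(A−BK) = [291.7955 25.9318; 25.9318 3.3523]
tr(P') = 295.1477

3.2727 -0.4091


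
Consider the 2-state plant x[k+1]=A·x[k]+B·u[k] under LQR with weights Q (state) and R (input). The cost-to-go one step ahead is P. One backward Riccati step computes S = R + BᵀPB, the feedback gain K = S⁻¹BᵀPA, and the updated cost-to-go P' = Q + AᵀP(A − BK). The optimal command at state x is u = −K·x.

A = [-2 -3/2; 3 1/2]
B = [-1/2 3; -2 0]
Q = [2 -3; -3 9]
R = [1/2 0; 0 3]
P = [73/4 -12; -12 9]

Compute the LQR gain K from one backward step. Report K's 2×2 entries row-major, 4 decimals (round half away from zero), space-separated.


-1.4968 -0.3098 -0.9011 -0.5160

BᵀP = [14.8750 -12.0000; 54.7500 -36.0000]
S = R + BᵀPB = [1/2 0; 0 3] + [16.5625 44.6250; 44.6250 164.2500] = [17.0625 44.6250; 44.6250 167.2500]
BᵀPA = [-65.7500 -28.3125; -217.5000 -100.1250]
K = S⁻¹·BᵀPA = [-1.4968 -0.3098; -0.9011 -0.5160]
A−BK = [-0.0452 -0.1070; 0.0063 -0.1197]
AᵀP(A−BK) = [3.6006 1.6513; 1.6513 0.8772]
P' = Q + AᵀP(A−BK) = [5.6006 -1.3487; -1.3487 9.8772]
tr(P') = 15.4778
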